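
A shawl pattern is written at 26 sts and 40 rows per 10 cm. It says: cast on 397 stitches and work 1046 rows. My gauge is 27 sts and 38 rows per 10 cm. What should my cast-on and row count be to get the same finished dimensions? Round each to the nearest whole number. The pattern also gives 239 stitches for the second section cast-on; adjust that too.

Cast on 412 stitches; work 994 rows; second section cast-on 248 stitches.

Stitches: 397 × 27/26 = 412.27 → 412.
Rows: 1046 × 38/40 = 993.70 → 994.
second section cast-on: 239 × 27/26 = 248.19 → 248.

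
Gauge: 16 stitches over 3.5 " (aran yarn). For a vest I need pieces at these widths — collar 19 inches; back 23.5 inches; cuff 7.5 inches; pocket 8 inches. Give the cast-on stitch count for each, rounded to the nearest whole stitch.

Rate = 16/3.5 = 4.571 sts per in.
collar: 19 × 4.571 = 86.86 → 87.
back: 23.5 × 4.571 = 107.43 → 107.
cuff: 7.5 × 4.571 = 34.29 → 34.
pocket: 8 × 4.571 = 36.57 → 37.

collar 87; back 107; cuff 34; pocket 37.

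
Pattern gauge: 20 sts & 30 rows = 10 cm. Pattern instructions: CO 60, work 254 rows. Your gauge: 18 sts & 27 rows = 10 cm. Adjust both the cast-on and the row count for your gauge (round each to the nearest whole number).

Cast on 54 stitches; work 229 rows.

Stitches: 60 × 18/20 = 54.00 → 54.
Rows: 254 × 27/30 = 228.60 → 229.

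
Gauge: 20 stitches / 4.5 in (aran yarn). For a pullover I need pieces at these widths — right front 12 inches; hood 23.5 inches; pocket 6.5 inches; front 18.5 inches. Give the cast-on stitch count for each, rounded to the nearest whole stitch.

Rate = 20/4.5 = 4.444 sts per in.
right front: 12 × 4.444 = 53.33 → 53.
hood: 23.5 × 4.444 = 104.44 → 104.
pocket: 6.5 × 4.444 = 28.89 → 29.
front: 18.5 × 4.444 = 82.22 → 82.

right front 53; hood 104; pocket 29; front 82.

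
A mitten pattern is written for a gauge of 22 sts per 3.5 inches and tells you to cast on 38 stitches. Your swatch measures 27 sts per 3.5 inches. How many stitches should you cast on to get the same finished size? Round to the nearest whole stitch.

47 stitches.

Scale factor = 27 / 22 = 1.227.
38 × 27 / 22 = 46.64 sts.
→ 47 sts.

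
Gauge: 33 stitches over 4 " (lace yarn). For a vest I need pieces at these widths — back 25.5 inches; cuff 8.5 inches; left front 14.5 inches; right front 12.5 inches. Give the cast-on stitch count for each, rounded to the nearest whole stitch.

Rate = 33/4 = 8.25 sts per in.
back: 25.5 × 8.25 = 210.38 → 210.
cuff: 8.5 × 8.25 = 70.12 → 70.
left front: 14.5 × 8.25 = 119.62 → 120.
right front: 12.5 × 8.25 = 103.12 → 103.

back 210; cuff 70; left front 120; right front 103.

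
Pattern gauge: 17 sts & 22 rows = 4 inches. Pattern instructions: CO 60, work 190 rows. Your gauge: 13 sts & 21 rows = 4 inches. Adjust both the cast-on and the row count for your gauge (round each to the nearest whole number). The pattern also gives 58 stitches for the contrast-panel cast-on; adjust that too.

Stitches: 60 × 13/17 = 45.88 → 46.
Rows: 190 × 21/22 = 181.36 → 181.
contrast-panel cast-on: 58 × 13/17 = 44.35 → 44.

Cast on 46 stitches; work 181 rows; contrast-panel cast-on 44 stitches.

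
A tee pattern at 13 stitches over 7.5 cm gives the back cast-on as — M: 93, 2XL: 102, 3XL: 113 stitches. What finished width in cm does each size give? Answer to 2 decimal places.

M 53.65 cm; 2XL 58.85 cm; 3XL 65.19 cm.

13/7.5 = 1.733 sts per cm.
M: 93 / 1.733 = 53.654 → 53.65 cm.
2XL: 102 / 1.733 = 58.846 → 58.85 cm.
3XL: 113 / 1.733 = 65.192 → 65.19 cm.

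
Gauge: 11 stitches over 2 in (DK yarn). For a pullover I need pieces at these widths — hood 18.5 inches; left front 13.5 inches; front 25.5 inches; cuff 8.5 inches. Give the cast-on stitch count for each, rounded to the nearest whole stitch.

Rate = 11/2 = 5.5 sts per in.
hood: 18.5 × 5.5 = 101.75 → 102.
left front: 13.5 × 5.5 = 74.25 → 74.
front: 25.5 × 5.5 = 140.25 → 140.
cuff: 8.5 × 5.5 = 46.75 → 47.

hood 102; left front 74; front 140; cuff 47.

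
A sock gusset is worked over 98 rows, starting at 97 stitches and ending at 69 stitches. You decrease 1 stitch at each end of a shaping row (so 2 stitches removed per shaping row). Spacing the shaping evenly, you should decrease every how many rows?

Decrease every 7th row.

Stitches to remove: |69 − 97| = 28.
Shaping rows needed: 28 / 2 = 14.
98 rows / 14 = every 7 rows.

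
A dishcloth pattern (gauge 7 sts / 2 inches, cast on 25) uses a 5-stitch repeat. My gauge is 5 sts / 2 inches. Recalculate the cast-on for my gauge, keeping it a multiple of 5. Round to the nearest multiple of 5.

CO 20 sts.

25 × 5 / 7 = 17.86.
Nearest multiple of 5: 20.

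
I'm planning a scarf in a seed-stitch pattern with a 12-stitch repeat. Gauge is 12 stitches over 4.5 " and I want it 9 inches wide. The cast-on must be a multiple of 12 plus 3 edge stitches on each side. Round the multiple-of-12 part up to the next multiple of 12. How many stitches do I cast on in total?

Cast on 30 stitches.

12 / 4.5 = 2.667 sts per inch.
9 × 2.667 = 24.00 sts.
Less 6 edge sts → 18.00 for the repeat.
Next multiple of 12: 24.
Add back 6 edge sts → 30.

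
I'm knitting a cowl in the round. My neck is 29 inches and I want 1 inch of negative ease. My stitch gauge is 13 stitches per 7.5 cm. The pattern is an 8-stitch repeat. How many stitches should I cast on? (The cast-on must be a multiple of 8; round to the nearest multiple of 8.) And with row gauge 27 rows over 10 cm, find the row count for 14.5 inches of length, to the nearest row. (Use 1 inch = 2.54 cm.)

Finished = 29 − 1 = 28 inches.
28 inches × 2.54 = 71.12 cm.
13/7.5 = 1.733 sts per cm; 71.12 × 1.733 = 123.27 sts.
Nearest multiple of 8 → 120.
14.5 inches = 36.83 cm; × 2.7 = 99.44 → 99 rows.

Cast on 120 stitches; work 99 rows.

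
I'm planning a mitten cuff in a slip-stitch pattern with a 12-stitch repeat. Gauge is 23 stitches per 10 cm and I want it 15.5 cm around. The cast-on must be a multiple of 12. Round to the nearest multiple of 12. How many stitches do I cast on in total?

CO 36 sts.

23 / 10 = 2.3 sts per cm.
15.5 × 2.3 = 35.65 sts.
Nearest multiple of 12: 36.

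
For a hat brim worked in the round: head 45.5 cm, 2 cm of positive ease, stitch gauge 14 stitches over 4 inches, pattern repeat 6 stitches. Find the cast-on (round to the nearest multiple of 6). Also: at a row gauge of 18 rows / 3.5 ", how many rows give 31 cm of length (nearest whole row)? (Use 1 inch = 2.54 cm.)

Cast on 66 stitches; work 63 rows.

Finished = 45.5 + 2 = 47.5 cm.
47.5 cm × 1/2.54 = 18.70 inches.
14/4 = 3.5 sts per in; 18.70 × 3.5 = 65.45 sts.
Nearest multiple of 6 → 66.
31 cm = 12.20 inches; × 5.143 = 62.77 → 63 rows.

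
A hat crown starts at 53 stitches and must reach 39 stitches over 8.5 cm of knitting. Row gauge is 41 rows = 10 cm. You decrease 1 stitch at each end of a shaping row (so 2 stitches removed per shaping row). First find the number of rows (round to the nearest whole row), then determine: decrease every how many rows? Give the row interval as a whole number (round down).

Decrease every 5th row.

Rows = 8.5 × 4.1 = 34.9 → 35 rows.
Stitches to remove: 14 → 7 shaping rows (at 2 st each).
35 / 7 = 5.00 → every 5 rows.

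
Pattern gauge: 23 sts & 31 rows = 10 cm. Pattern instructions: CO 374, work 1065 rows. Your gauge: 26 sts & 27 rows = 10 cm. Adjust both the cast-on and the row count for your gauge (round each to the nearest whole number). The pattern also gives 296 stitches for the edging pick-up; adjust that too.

Stitches: 374 × 26/23 = 422.78 → 423.
Rows: 1065 × 27/31 = 927.58 → 928.
edging pick-up: 296 × 26/23 = 334.61 → 335.

Cast on 423 stitches; work 928 rows; edging pick-up 335 stitches.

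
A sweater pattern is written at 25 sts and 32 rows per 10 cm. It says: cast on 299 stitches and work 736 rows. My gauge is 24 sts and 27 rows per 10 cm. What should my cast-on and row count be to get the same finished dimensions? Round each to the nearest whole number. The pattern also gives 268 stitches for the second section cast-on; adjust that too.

Cast on 287 stitches; work 621 rows; second section cast-on 257 stitches.

Stitches: 299 × 24/25 = 287.04 → 287.
Rows: 736 × 27/32 = 621.00 → 621.
second section cast-on: 268 × 24/25 = 257.28 → 257.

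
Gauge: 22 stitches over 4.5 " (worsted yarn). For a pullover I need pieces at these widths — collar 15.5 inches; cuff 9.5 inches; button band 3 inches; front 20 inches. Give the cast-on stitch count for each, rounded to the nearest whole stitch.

Rate = 22/4.5 = 4.889 sts per in.
collar: 15.5 × 4.889 = 75.78 → 76.
cuff: 9.5 × 4.889 = 46.44 → 46.
button band: 3 × 4.889 = 14.67 → 15.
front: 20 × 4.889 = 97.78 → 98.

collar 76; cuff 46; button band 15; front 98.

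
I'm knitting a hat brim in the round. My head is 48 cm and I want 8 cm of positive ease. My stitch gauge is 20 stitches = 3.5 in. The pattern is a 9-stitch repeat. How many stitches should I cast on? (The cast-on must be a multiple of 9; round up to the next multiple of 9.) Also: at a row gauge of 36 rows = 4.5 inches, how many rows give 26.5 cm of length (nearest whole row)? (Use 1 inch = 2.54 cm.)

Cast on 126 stitches; work 83 rows.

Finished = 48 + 8 = 56 cm.
56 cm × 1/2.54 = 22.05 inches.
20/3.5 = 5.714 sts per in; 22.05 × 5.714 = 125.98 sts.
Next multiple of 9 → 126.
26.5 cm = 10.43 inches; × 8 = 83.46 → 83 rows.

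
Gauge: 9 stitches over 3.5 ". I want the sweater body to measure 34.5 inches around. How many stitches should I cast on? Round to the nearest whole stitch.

89 stitches.

9 stitches / 3.5 in = 2.571 stitches per inch.
34.5 × 2.571 = 88.71 stitches.
Round to nearest → 89.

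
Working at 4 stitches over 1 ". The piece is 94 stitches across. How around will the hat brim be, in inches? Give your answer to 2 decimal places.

4 stitches / 1 inch = 4 stitches per inch.
94 / 4 = 23.500 inches.

23.50 inches.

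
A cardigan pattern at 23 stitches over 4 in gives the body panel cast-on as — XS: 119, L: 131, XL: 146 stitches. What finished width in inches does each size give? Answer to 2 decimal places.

23/4 = 5.75 sts per in.
XS: 119 / 5.75 = 20.696 → 20.70 in.
L: 131 / 5.75 = 22.783 → 22.78 in.
XL: 146 / 5.75 = 25.391 → 25.39 in.

XS 20.70 inches; L 22.78 inches; XL 25.39 inches.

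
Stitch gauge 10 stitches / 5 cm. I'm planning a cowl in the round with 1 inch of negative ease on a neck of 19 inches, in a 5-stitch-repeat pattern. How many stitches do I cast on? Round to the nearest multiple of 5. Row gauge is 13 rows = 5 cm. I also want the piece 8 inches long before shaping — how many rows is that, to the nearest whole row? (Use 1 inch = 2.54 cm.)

Cast on 90 stitches; work 53 rows.

Finished = 19 − 1 = 18 inches.
18 inches × 2.54 = 45.72 cm.
10/5 = 2 sts per cm; 45.72 × 2 = 91.44 sts.
Nearest multiple of 5 → 90.
8 inches = 20.32 cm; × 2.6 = 52.83 → 53 rows.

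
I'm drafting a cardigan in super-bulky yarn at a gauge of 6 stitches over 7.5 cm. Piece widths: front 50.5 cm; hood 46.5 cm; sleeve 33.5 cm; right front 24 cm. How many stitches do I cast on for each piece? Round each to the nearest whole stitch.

Rate = 6/7.5 = 0.8 sts per cm.
front: 50.5 × 0.8 = 40.40 → 40.
hood: 46.5 × 0.8 = 37.20 → 37.
sleeve: 33.5 × 0.8 = 26.80 → 27.
right front: 24 × 0.8 = 19.20 → 19.

front 40; hood 37; sleeve 27; right front 19.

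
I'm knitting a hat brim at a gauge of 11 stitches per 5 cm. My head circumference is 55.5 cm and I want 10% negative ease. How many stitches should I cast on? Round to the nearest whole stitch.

Finished = 55.5 × 0.90 = 49.95 cm.
11 / 5 = 2.2 sts per cm.
49.95 × 2.2 = 109.89 sts.
→ 110 sts.

110 stitches.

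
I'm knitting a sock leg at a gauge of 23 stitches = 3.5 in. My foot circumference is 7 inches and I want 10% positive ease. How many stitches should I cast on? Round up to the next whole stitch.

Finished = 7 × 1.10 = 7.70 in.
23 / 3.5 = 6.571 sts per inch.
7.70 × 6.571 = 50.60 sts.
→ 51 sts.

CO 51 sts.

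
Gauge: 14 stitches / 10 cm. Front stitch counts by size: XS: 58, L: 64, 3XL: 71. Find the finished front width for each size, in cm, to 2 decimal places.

XS 41.43 cm; L 45.71 cm; 3XL 50.71 cm.

14/10 = 1.4 sts per cm.
XS: 58 / 1.4 = 41.429 → 41.43 cm.
L: 64 / 1.4 = 45.714 → 45.71 cm.
3XL: 71 / 1.4 = 50.714 → 50.71 cm.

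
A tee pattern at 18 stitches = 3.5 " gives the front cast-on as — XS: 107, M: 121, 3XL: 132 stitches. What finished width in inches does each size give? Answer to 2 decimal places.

XS 20.81 inches; M 23.53 inches; 3XL 25.67 inches.

18/3.5 = 5.143 sts per in.
XS: 107 / 5.143 = 20.806 → 20.81 in.
M: 121 / 5.143 = 23.528 → 23.53 in.
3XL: 132 / 5.143 = 25.667 → 25.67 in.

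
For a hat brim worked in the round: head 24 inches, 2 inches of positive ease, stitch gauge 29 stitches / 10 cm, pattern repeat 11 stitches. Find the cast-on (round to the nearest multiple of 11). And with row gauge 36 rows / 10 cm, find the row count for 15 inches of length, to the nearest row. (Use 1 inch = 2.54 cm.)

Finished = 24 + 2 = 26 inches.
26 inches × 2.54 = 66.04 cm.
29/10 = 2.9 sts per cm; 66.04 × 2.9 = 191.52 sts.
Nearest multiple of 11 → 187.
15 inches = 38.10 cm; × 3.6 = 137.16 → 137 rows.

Cast on 187 stitches; work 137 rows.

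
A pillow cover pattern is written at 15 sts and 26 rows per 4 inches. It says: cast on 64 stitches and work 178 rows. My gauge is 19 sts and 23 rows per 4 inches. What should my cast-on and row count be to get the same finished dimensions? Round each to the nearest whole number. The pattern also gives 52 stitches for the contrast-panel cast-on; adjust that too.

Stitches: 64 × 19/15 = 81.07 → 81.
Rows: 178 × 23/26 = 157.46 → 157.
contrast-panel cast-on: 52 × 19/15 = 65.87 → 66.

Cast on 81 stitches; work 157 rows; contrast-panel cast-on 66 stitches.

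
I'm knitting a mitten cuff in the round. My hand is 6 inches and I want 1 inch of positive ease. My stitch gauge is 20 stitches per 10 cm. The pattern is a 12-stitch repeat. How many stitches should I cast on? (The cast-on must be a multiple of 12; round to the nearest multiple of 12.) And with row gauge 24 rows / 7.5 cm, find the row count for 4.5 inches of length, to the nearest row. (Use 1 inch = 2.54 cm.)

Finished = 6 + 1 = 7 inches.
7 inches × 2.54 = 17.78 cm.
20/10 = 2 sts per cm; 17.78 × 2 = 35.56 sts.
Nearest multiple of 12 → 36.
4.5 inches = 11.43 cm; × 3.2 = 36.58 → 37 rows.

Cast on 36 stitches; work 37 rows.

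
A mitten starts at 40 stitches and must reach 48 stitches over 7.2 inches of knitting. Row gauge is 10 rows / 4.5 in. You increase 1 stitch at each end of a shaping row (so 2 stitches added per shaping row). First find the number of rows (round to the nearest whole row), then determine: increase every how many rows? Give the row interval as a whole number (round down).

Increase every 4th row.

Rows = 7.2 × 2.222 = 16.0 → 16 rows.
Stitches to add: 8 → 4 shaping rows (at 2 st each).
16 / 4 = 4.00 → every 4 rows.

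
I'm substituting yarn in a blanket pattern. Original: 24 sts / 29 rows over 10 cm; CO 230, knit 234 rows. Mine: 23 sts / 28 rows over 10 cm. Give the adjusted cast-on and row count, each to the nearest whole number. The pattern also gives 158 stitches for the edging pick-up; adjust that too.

Cast on 220 stitches; work 226 rows; edging pick-up 151 stitches.

Stitches: 230 × 23/24 = 220.42 → 220.
Rows: 234 × 28/29 = 225.93 → 226.
edging pick-up: 158 × 23/24 = 151.42 → 151.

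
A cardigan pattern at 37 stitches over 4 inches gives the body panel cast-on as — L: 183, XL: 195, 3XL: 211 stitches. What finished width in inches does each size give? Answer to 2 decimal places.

L 19.78 inches; XL 21.08 inches; 3XL 22.81 inches.

37/4 = 9.25 sts per in.
L: 183 / 9.25 = 19.784 → 19.78 in.
XL: 195 / 9.25 = 21.081 → 21.08 in.
3XL: 211 / 9.25 = 22.811 → 22.81 in.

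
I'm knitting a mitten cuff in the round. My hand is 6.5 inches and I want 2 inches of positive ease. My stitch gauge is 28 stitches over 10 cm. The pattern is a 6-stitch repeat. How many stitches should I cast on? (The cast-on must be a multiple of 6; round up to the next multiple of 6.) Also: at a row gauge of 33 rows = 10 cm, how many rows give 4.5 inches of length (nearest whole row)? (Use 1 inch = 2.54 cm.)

Finished = 6.5 + 2 = 8.5 inches.
8.5 inches × 2.54 = 21.59 cm.
28/10 = 2.8 sts per cm; 21.59 × 2.8 = 60.45 sts.
Next multiple of 6 → 66.
4.5 inches = 11.43 cm; × 3.3 = 37.72 → 38 rows.

Cast on 66 stitches; work 38 rows.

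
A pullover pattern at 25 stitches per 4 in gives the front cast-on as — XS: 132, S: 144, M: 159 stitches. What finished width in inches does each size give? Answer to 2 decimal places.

25/4 = 6.25 sts per in.
XS: 132 / 6.25 = 21.120 → 21.12 in.
S: 144 / 6.25 = 23.040 → 23.04 in.
M: 159 / 6.25 = 25.440 → 25.44 in.

XS 21.12 inches; S 23.04 inches; M 25.44 inches.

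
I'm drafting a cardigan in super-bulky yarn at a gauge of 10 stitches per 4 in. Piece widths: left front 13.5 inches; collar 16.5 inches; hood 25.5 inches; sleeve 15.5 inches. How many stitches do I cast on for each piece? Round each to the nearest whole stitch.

left front 34; collar 41; hood 64; sleeve 39.

Rate = 10/4 = 2.5 sts per in.
left front: 13.5 × 2.5 = 33.75 → 34.
collar: 16.5 × 2.5 = 41.25 → 41.
hood: 25.5 × 2.5 = 63.75 → 64.
sleeve: 15.5 × 2.5 = 38.75 → 39.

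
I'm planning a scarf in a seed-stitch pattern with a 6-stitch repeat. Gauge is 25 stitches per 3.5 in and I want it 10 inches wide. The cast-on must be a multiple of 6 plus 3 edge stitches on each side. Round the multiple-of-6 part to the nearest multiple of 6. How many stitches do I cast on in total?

25 / 3.5 = 7.143 sts per inch.
10 × 7.143 = 71.43 sts.
Less 6 edge sts → 65.43 for the repeat.
Nearest multiple of 6: 66.
Add back 6 edge sts → 72.

Cast on 72 stitches.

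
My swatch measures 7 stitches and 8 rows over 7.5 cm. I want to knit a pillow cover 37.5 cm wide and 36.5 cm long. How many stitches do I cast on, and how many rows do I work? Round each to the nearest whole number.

Stitch gauge = 7/7.5 = 0.933 sts/cm; 37.5 × 0.933 = 35.00 → 35 sts.
Row gauge = 8/7.5 = 1.067 rows/cm; 36.5 × 1.067 = 38.93 → 39 rows.

Cast on 35 stitches and work 39 rows.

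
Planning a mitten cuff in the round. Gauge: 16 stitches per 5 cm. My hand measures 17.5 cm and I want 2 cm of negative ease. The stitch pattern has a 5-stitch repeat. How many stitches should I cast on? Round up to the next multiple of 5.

Finished = 17.5 − 2 = 15.5 cm.
16 / 5 = 3.2 sts/cm.
15.5 × 3.2 = 49.60 sts.
Next multiple of 5: 50.

CO 50 sts.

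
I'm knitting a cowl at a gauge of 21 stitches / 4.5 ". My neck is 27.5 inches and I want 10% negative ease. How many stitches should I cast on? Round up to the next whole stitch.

116 stitches.

Finished = 27.5 × 0.90 = 24.75 in.
21 / 4.5 = 4.667 sts per inch.
24.75 × 4.667 = 115.50 sts.
→ 116 sts.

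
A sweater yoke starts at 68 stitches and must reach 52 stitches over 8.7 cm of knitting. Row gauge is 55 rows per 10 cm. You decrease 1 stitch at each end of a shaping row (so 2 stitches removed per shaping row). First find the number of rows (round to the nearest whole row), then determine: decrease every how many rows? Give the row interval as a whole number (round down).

Rows = 8.7 × 5.5 = 47.8 → 48 rows.
Stitches to remove: 16 → 8 shaping rows (at 2 st each).
48 / 8 = 6.00 → every 6 rows.

Decrease every 6th row.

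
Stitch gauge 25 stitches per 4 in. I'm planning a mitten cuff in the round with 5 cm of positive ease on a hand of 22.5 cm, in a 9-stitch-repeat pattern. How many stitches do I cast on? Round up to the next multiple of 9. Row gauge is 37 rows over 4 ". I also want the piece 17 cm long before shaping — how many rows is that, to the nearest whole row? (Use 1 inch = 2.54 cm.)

Finished = 22.5 + 5 = 27.5 cm.
27.5 cm × 1/2.54 = 10.83 inches.
25/4 = 6.25 sts per in; 10.83 × 6.25 = 67.67 sts.
Next multiple of 9 → 72.
17 cm = 6.69 inches; × 9.25 = 61.91 → 62 rows.

Cast on 72 stitches; work 62 rows.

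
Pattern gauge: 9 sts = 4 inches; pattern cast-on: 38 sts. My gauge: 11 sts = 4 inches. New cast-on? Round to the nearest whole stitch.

46 stitches.

Scale factor = 11 / 9 = 1.222.
38 × 11 / 9 = 46.44 sts.
→ 46 sts.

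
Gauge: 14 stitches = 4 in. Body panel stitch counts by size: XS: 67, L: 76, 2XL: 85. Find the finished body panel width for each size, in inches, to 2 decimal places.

14/4 = 3.5 sts per in.
XS: 67 / 3.5 = 19.143 → 19.14 in.
L: 76 / 3.5 = 21.714 → 21.71 in.
2XL: 85 / 3.5 = 24.286 → 24.29 in.

XS 19.14 inches; L 21.71 inches; 2XL 24.29 inches.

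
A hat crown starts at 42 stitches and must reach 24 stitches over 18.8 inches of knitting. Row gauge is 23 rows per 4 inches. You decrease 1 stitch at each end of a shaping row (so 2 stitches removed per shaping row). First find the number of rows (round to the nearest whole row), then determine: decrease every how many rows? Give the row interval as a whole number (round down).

Decrease every 12th row.

Rows = 18.8 × 5.75 = 108.1 → 108 rows.
Stitches to remove: 18 → 9 shaping rows (at 2 st each).
108 / 9 = 12.00 → every 12 rows.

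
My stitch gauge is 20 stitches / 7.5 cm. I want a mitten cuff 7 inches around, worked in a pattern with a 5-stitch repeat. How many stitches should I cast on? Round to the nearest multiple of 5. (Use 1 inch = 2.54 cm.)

7 in = 7 × 2.54 = 17.78 cm.
20 / 7.5 = 2.667 sts/cm.
17.78 × 2.667 = 47.41 sts.
→ 45.

CO 45 sts.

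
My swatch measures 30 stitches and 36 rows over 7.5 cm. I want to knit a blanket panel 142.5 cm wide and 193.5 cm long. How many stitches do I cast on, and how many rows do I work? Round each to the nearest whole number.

Stitch gauge = 30/7.5 = 4 sts/cm; 142.5 × 4 = 570.00 → 570 sts.
Row gauge = 36/7.5 = 4.8 rows/cm; 193.5 × 4.8 = 928.80 → 929 rows.

Cast on 570 stitches and work 929 rows.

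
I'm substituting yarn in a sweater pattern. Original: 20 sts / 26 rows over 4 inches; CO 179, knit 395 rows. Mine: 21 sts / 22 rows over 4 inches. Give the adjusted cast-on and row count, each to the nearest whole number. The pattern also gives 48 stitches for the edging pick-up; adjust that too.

Stitches: 179 × 21/20 = 187.95 → 188.
Rows: 395 × 22/26 = 334.23 → 334.
edging pick-up: 48 × 21/20 = 50.40 → 50.

Cast on 188 stitches; work 334 rows; edging pick-up 50 stitches.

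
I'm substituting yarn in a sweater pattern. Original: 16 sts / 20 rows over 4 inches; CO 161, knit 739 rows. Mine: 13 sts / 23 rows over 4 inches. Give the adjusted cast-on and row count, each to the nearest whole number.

Stitches: 161 × 13/16 = 130.81 → 131.
Rows: 739 × 23/20 = 849.85 → 850.

Cast on 131 stitches; work 850 rows.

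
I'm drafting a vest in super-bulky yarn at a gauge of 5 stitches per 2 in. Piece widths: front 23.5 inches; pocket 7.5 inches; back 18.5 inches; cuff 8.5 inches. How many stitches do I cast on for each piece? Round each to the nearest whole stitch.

front 59; pocket 19; back 46; cuff 21.

Rate = 5/2 = 2.5 sts per in.
front: 23.5 × 2.5 = 58.75 → 59.
pocket: 7.5 × 2.5 = 18.75 → 19.
back: 18.5 × 2.5 = 46.25 → 46.
cuff: 8.5 × 2.5 = 21.25 → 21.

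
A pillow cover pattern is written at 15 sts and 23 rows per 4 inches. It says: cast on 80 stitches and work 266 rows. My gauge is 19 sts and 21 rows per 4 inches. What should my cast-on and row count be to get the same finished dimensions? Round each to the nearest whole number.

Stitches: 80 × 19/15 = 101.33 → 101.
Rows: 266 × 21/23 = 242.87 → 243.

Cast on 101 stitches; work 243 rows.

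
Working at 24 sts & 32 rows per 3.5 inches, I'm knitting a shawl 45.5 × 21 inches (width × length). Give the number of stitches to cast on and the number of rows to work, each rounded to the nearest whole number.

Stitch gauge = 24/3.5 = 6.857 sts/in; 45.5 × 6.857 = 312.00 → 312 sts.
Row gauge = 32/3.5 = 9.143 rows/in; 21 × 9.143 = 192.00 → 192 rows.

Cast on 312 stitches and work 192 rows.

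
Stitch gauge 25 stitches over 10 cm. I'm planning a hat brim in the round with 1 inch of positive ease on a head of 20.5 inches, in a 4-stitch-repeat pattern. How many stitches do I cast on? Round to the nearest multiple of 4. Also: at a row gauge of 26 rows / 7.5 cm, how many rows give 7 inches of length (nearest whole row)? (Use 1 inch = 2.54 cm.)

Cast on 136 stitches; work 62 rows.

Finished = 20.5 + 1 = 21.5 inches.
21.5 inches × 2.54 = 54.61 cm.
25/10 = 2.5 sts per cm; 54.61 × 2.5 = 136.53 sts.
Nearest multiple of 4 → 136.
7 inches = 17.78 cm; × 3.467 = 61.64 → 62 rows.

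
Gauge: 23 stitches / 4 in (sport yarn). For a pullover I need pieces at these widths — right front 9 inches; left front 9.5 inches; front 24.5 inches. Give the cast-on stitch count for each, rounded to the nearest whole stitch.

Rate = 23/4 = 5.75 sts per in.
right front: 9 × 5.75 = 51.75 → 52.
left front: 9.5 × 5.75 = 54.62 → 55.
front: 24.5 × 5.75 = 140.88 → 141.

right front 52; left front 55; front 141.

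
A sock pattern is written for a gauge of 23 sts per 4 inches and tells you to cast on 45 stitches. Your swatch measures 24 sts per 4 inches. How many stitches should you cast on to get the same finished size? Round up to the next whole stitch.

Scale factor = 24 / 23 = 1.043.
45 × 24 / 23 = 46.96 sts.
→ 47 sts.

Cast on 47 stitches.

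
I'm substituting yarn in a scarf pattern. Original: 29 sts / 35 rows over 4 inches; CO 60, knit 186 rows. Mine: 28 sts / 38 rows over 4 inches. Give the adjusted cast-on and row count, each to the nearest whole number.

Stitches: 60 × 28/29 = 57.93 → 58.
Rows: 186 × 38/35 = 201.94 → 202.

Cast on 58 stitches; work 202 rows.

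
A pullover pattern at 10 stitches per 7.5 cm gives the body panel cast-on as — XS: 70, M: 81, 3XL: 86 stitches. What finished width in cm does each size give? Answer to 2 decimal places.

XS 52.50 cm; M 60.75 cm; 3XL 64.50 cm.

10/7.5 = 1.333 sts per cm.
XS: 70 / 1.333 = 52.500 → 52.50 cm.
M: 81 / 1.333 = 60.750 → 60.75 cm.
3XL: 86 / 1.333 = 64.500 → 64.50 cm.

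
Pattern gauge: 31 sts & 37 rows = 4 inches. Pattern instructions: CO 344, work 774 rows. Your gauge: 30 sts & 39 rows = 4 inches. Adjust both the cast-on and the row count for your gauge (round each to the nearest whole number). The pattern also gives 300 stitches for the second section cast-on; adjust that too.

Cast on 333 stitches; work 816 rows; second section cast-on 290 stitches.

Stitches: 344 × 30/31 = 332.90 → 333.
Rows: 774 × 39/37 = 815.84 → 816.
second section cast-on: 300 × 30/31 = 290.32 → 290.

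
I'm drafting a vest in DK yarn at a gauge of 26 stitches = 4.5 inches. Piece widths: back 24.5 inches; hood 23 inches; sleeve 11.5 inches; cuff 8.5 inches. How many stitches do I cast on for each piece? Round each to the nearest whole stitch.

back 142; hood 133; sleeve 66; cuff 49.

Rate = 26/4.5 = 5.778 sts per in.
back: 24.5 × 5.778 = 141.56 → 142.
hood: 23 × 5.778 = 132.89 → 133.
sleeve: 11.5 × 5.778 = 66.44 → 66.
cuff: 8.5 × 5.778 = 49.11 → 49.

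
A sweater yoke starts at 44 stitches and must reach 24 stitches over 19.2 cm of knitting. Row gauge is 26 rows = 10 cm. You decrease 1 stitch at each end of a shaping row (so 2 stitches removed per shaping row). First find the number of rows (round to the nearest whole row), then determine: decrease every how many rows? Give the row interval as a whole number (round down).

Decrease every 5th row.

Rows = 19.2 × 2.6 = 49.9 → 50 rows.
Stitches to remove: 20 → 10 shaping rows (at 2 st each).
50 / 10 = 5.00 → every 5 rows.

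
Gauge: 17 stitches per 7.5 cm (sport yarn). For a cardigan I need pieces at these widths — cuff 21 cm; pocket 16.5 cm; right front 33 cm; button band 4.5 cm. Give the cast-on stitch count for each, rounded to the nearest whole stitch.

Rate = 17/7.5 = 2.267 sts per cm.
cuff: 21 × 2.267 = 47.60 → 48.
pocket: 16.5 × 2.267 = 37.40 → 37.
right front: 33 × 2.267 = 74.80 → 75.
button band: 4.5 × 2.267 = 10.20 → 10.

cuff 48; pocket 37; right front 75; button band 10.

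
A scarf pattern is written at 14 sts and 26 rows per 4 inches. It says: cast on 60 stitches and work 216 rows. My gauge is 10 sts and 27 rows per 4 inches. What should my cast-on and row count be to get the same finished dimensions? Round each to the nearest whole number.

Cast on 43 stitches; work 224 rows.

Stitches: 60 × 10/14 = 42.86 → 43.
Rows: 216 × 27/26 = 224.31 → 224.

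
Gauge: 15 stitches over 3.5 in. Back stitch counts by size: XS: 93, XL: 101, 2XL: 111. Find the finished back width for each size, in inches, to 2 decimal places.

15/3.5 = 4.286 sts per in.
XS: 93 / 4.286 = 21.700 → 21.70 in.
XL: 101 / 4.286 = 23.567 → 23.57 in.
2XL: 111 / 4.286 = 25.900 → 25.90 in.

XS 21.70 inches; XL 23.57 inches; 2XL 25.90 inches.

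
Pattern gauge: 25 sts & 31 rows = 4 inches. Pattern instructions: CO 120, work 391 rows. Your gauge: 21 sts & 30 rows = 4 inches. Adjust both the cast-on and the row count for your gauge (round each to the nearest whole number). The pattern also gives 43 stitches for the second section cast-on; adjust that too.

Stitches: 120 × 21/25 = 100.80 → 101.
Rows: 391 × 30/31 = 378.39 → 378.
second section cast-on: 43 × 21/25 = 36.12 → 36.

Cast on 101 stitches; work 378 rows; second section cast-on 36 stitches.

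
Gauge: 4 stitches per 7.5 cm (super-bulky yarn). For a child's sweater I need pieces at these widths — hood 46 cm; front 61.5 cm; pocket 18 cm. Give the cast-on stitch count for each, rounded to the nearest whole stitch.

Rate = 4/7.5 = 0.533 sts per cm.
hood: 46 × 0.533 = 24.53 → 25.
front: 61.5 × 0.533 = 32.80 → 33.
pocket: 18 × 0.533 = 9.60 → 10.

hood 25; front 33; pocket 10.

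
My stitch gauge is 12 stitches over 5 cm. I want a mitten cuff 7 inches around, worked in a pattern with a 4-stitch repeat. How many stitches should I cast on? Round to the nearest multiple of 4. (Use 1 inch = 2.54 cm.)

7 in = 7 × 2.54 = 17.78 cm.
12 / 5 = 2.4 sts/cm.
17.78 × 2.4 = 42.67 sts.
→ 44.

44 stitches.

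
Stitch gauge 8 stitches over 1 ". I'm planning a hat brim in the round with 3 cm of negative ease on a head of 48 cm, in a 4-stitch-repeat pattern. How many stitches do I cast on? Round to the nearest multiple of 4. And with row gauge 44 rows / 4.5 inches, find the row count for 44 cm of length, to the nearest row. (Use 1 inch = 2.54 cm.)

Finished = 48 − 3 = 45 cm.
45 cm × 1/2.54 = 17.72 inches.
8/1 = 8 sts per in; 17.72 × 8 = 141.73 sts.
Nearest multiple of 4 → 140.
44 cm = 17.32 inches; × 9.778 = 169.38 → 169 rows.

Cast on 140 stitches; work 169 rows.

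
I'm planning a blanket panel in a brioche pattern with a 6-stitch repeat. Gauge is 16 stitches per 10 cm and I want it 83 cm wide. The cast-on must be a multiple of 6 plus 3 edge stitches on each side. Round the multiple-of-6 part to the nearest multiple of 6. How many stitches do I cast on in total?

16 / 10 = 1.6 sts per cm.
83 × 1.6 = 132.80 sts.
Less 6 edge sts → 126.80 for the repeat.
Nearest multiple of 6: 126.
Add back 6 edge sts → 132.

132 stitches.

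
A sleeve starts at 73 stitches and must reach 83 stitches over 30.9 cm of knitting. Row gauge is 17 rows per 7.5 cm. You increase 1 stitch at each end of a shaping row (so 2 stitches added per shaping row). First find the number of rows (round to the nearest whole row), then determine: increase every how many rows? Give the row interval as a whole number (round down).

Increase every 14th row.

Rows = 30.9 × 2.267 = 70.0 → 70 rows.
Stitches to add: 10 → 5 shaping rows (at 2 st each).
70 / 5 = 14.00 → every 14 rows.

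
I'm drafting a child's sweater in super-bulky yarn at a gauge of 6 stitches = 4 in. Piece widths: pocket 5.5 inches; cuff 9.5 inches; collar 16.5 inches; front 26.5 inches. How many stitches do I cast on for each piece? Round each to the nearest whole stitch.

Rate = 6/4 = 1.5 sts per in.
pocket: 5.5 × 1.5 = 8.25 → 8.
cuff: 9.5 × 1.5 = 14.25 → 14.
collar: 16.5 × 1.5 = 24.75 → 25.
front: 26.5 × 1.5 = 39.75 → 40.

pocket 8; cuff 14; collar 25; front 40.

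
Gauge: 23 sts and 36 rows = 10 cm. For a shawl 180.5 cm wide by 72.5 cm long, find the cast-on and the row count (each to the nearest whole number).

Stitch gauge = 23/10 = 2.3 sts/cm; 180.5 × 2.3 = 415.15 → 415 sts.
Row gauge = 36/10 = 3.6 rows/cm; 72.5 × 3.6 = 261.00 → 261 rows.

Cast on 415 stitches and work 261 rows.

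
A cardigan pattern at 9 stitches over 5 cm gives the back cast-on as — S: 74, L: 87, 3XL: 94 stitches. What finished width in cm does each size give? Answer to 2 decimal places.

S 41.11 cm; L 48.33 cm; 3XL 52.22 cm.

9/5 = 1.8 sts per cm.
S: 74 / 1.8 = 41.111 → 41.11 cm.
L: 87 / 1.8 = 48.333 → 48.33 cm.
3XL: 94 / 1.8 = 52.222 → 52.22 cm.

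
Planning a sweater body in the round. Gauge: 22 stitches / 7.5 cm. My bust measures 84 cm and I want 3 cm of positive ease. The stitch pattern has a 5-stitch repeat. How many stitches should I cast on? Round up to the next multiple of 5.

Finished = 84 + 3 = 87 cm.
22 / 7.5 = 2.933 sts/cm.
87 × 2.933 = 255.20 sts.
Next multiple of 5: 260.

CO 260 sts.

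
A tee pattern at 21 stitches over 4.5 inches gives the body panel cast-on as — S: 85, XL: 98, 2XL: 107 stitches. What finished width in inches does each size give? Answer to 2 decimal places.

S 18.21 inches; XL 21.00 inches; 2XL 22.93 inches.

21/4.5 = 4.667 sts per in.
S: 85 / 4.667 = 18.214 → 18.21 in.
XL: 98 / 4.667 = 21.000 → 21.00 in.
2XL: 107 / 4.667 = 22.929 → 22.93 in.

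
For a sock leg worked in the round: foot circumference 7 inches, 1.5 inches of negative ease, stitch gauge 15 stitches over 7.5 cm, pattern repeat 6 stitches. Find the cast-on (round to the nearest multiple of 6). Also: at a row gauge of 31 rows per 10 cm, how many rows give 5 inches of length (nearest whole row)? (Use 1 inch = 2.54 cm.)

Finished = 7 − 1.5 = 5.5 inches.
5.5 inches × 2.54 = 13.97 cm.
15/7.5 = 2 sts per cm; 13.97 × 2 = 27.94 sts.
Nearest multiple of 6 → 30.
5 inches = 12.70 cm; × 3.1 = 39.37 → 39 rows.

Cast on 30 stitches; work 39 rows.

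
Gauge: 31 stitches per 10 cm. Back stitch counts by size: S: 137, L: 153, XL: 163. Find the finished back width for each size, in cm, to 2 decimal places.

S 44.19 cm; L 49.35 cm; XL 52.58 cm.

31/10 = 3.1 sts per cm.
S: 137 / 3.1 = 44.194 → 44.19 cm.
L: 153 / 3.1 = 49.355 → 49.35 cm.
XL: 163 / 3.1 = 52.581 → 52.58 cm.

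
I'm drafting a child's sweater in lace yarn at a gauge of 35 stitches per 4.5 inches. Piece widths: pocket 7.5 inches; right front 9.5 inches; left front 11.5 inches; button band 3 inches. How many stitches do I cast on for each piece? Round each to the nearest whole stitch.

pocket 58; right front 74; left front 89; button band 23.

Rate = 35/4.5 = 7.778 sts per in.
pocket: 7.5 × 7.778 = 58.33 → 58.
right front: 9.5 × 7.778 = 73.89 → 74.
left front: 11.5 × 7.778 = 89.44 → 89.
button band: 3 × 7.778 = 23.33 → 23.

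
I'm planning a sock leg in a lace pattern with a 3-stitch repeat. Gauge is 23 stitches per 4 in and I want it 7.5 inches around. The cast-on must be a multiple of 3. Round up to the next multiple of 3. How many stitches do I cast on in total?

Cast on 45 stitches.

23 / 4 = 5.75 sts per inch.
7.5 × 5.75 = 43.12 sts.
Next multiple of 3: 45.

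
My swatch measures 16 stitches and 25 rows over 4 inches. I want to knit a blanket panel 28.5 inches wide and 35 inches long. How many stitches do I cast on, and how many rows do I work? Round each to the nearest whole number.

Cast on 114 stitches and work 219 rows.

Stitch gauge = 16/4 = 4 sts/in; 28.5 × 4 = 114.00 → 114 sts.
Row gauge = 25/4 = 6.25 rows/in; 35 × 6.25 = 218.75 → 219 rows.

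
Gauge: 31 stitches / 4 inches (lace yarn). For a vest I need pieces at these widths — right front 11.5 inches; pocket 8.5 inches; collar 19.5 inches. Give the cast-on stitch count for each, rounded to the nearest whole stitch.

right front 89; pocket 66; collar 151.

Rate = 31/4 = 7.75 sts per in.
right front: 11.5 × 7.75 = 89.12 → 89.
pocket: 8.5 × 7.75 = 65.88 → 66.
collar: 19.5 × 7.75 = 151.12 → 151.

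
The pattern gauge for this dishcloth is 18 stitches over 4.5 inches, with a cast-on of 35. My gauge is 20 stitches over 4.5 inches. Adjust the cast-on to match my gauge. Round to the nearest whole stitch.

Scale factor = 20 / 18 = 1.111.
35 × 20 / 18 = 38.89 sts.
→ 39 sts.

Cast on 39 stitches.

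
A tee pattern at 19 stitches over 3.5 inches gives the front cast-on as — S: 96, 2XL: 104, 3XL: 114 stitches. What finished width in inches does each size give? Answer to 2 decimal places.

19/3.5 = 5.429 sts per in.
S: 96 / 5.429 = 17.684 → 17.68 in.
2XL: 104 / 5.429 = 19.158 → 19.16 in.
3XL: 114 / 5.429 = 21.000 → 21.00 in.

S 17.68 inches; 2XL 19.16 inches; 3XL 21.00 inches.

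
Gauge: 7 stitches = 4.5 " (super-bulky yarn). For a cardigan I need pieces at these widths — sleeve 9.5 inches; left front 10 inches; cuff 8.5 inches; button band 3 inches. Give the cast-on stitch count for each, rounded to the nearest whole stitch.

Rate = 7/4.5 = 1.556 sts per in.
sleeve: 9.5 × 1.556 = 14.78 → 15.
left front: 10 × 1.556 = 15.56 → 16.
cuff: 8.5 × 1.556 = 13.22 → 13.
button band: 3 × 1.556 = 4.67 → 5.

sleeve 15; left front 16; cuff 13; button band 5.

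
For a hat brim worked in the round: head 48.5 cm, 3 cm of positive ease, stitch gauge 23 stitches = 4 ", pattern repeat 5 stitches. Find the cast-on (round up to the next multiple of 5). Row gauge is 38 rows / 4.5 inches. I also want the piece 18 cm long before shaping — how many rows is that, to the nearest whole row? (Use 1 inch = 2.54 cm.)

Cast on 120 stitches; work 60 rows.

Finished = 48.5 + 3 = 51.5 cm.
51.5 cm × 1/2.54 = 20.28 inches.
23/4 = 5.75 sts per in; 20.28 × 5.75 = 116.58 sts.
Next multiple of 5 → 120.
18 cm = 7.09 inches; × 8.444 = 59.84 → 60 rows.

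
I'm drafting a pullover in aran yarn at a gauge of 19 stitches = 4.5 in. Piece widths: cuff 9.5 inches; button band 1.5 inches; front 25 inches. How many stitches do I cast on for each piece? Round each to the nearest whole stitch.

Rate = 19/4.5 = 4.222 sts per in.
cuff: 9.5 × 4.222 = 40.11 → 40.
button band: 1.5 × 4.222 = 6.33 → 6.
front: 25 × 4.222 = 105.56 → 106.

cuff 40; button band 6; front 106.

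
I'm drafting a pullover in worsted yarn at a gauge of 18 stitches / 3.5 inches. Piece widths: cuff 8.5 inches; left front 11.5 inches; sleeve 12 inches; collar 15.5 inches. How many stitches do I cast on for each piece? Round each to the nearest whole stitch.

Rate = 18/3.5 = 5.143 sts per in.
cuff: 8.5 × 5.143 = 43.71 → 44.
left front: 11.5 × 5.143 = 59.14 → 59.
sleeve: 12 × 5.143 = 61.71 → 62.
collar: 15.5 × 5.143 = 79.71 → 80.

cuff 44; left front 59; sleeve 62; collar 80.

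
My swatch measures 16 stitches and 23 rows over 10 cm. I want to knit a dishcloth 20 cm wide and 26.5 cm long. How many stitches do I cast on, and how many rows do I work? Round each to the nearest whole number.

Cast on 32 stitches and work 61 rows.

Stitch gauge = 16/10 = 1.6 sts/cm; 20 × 1.6 = 32.00 → 32 sts.
Row gauge = 23/10 = 2.3 rows/cm; 26.5 × 2.3 = 60.95 → 61 rows.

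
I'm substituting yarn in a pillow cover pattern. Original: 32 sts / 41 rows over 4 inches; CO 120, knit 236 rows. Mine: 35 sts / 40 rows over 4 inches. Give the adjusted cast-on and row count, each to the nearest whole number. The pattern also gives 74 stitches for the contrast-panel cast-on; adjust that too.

Stitches: 120 × 35/32 = 131.25 → 131.
Rows: 236 × 40/41 = 230.24 → 230.
contrast-panel cast-on: 74 × 35/32 = 80.94 → 81.

Cast on 131 stitches; work 230 rows; contrast-panel cast-on 81 stitches.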